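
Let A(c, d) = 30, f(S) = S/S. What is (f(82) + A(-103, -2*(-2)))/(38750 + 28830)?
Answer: 1/2180 ≈ 0.00045872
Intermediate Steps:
f(S) = 1
(f(82) + A(-103, -2*(-2)))/(38750 + 28830) = (1 + 30)/(38750 + 28830) = 31/67580 = 31*(1/67580) = 1/2180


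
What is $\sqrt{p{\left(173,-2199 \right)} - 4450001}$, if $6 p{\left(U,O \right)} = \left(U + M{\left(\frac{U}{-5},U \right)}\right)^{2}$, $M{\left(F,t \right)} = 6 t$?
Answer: $\frac{i \sqrt{151400910}}{6} \approx 2050.8 i$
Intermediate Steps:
$p{\left(U,O \right)} = \frac{49 U^{2}}{6}$ ($p{\left(U,O \right)} = \frac{\left(U + 6 U\right)^{2}}{6} = \frac{\left(7 U\right)^{2}}{6} = \frac{49 U^{2}}{6}$)
$\sqrt{p{\left(173,-2199 \right)} - 4450001} = \sqrt{\frac{49 \cdot 173^{2}}{6} - 4450001} = \sqrt{\frac{49}{6} \cdot 29929 - 4450001} = \sqrt{\frac{1466521}{6} - 4450001} = \sqrt{- \frac{25233485}{6}} = \frac{i \sqrt{151400910}}{6}$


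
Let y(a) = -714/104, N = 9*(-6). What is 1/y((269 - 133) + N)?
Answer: -52/357 ≈ -0.14566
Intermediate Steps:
N = -54
y(a) = -357/52 (y(a) = -714*1/104 = -357/52)
1/y((269 - 133) + N) = 1/(-357/52) = -52/357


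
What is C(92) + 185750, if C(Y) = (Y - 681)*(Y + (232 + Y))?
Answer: -59274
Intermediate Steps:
C(Y) = (-681 + Y)*(232 + 2*Y)
C(92) + 185750 = (-157992 - 1130*92 + 2*92²) + 185750 = (-157992 - 103960 + 2*8464) + 185750 = (-157992 - 103960 + 16928) + 185750 = -245024 + 185750 = -59274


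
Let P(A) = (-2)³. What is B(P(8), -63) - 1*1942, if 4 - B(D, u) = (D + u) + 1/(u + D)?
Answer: -132556/71 ≈ -1867.0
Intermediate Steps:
P(A) = -8
B(D, u) = 4 - D - u - 1/(D + u) (B(D, u) = 4 - ((D + u) + 1/(u + D)) = 4 - ((D + u) + 1/(D + u)) = 4 - (D + u + 1/(D + u)) = 4 + (-D - u - 1/(D + u)) = 4 - D - u - 1/(D + u))
B(P(8), -63) - 1*1942 = (-1 - 1*(-8)² - 1*(-63)² + 4*(-8) + 4*(-63) - 2*(-8)*(-63))/(-8 - 63) - 1*1942 = (-1 - 1*64 - 1*3969 - 32 - 252 - 1008)/(-71) - 1942 = -(-1 - 64 - 3969 - 32 - 252 - 1008)/71 - 1942 = -1/71*(-5326) - 1942 = 5326/71 - 1942 = -132556/71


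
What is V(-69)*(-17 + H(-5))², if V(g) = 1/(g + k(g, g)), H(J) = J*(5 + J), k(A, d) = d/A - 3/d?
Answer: -6647/1563 ≈ -4.2527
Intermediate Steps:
k(A, d) = -3/d + d/A
V(g) = 1/(1 + g - 3/g) (V(g) = 1/(g + (-3/g + g/g)) = 1/(g + (-3/g + 1)) = 1/(g + (1 - 3/g)) = 1/(1 + g - 3/g))
V(-69)*(-17 + H(-5))² = (-69/(-3 - 69*(1 - 69)))*(-17 - 5*(5 - 5))² = (-69/(-3 - 69*(-68)))*(-17 - 5*0)² = (-69/(-3 + 4692))*(-17 + 0)² = -69/4689*(-17)² = -69*1/4689*289 = -23/1563*289 = -6647/1563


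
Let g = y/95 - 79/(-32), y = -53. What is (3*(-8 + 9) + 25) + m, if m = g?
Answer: 90929/3040 ≈ 29.911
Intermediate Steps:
g = 5809/3040 (g = -53/95 - 79/(-32) = -53*1/95 - 79*(-1/32) = -53/95 + 79/32 = 5809/3040 ≈ 1.9109)
m = 5809/3040 ≈ 1.9109
(3*(-8 + 9) + 25) + m = (3*(-8 + 9) + 25) + 5809/3040 = (3*1 + 25) + 5809/3040 = (3 + 25) + 5809/3040 = 28 + 5809/3040 = 90929/3040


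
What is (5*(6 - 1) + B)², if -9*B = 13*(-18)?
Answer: 2601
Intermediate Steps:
B = 26 (B = -13*(-18)/9 = -⅑*(-234) = 26)
(5*(6 - 1) + B)² = (5*(6 - 1) + 26)² = (5*5 + 26)² = (25 + 26)² = 51² = 2601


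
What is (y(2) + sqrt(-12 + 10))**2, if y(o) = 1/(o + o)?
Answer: -31/16 + I*sqrt(2)/2 ≈ -1.9375 + 0.70711*I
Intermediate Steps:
y(o) = 1/(2*o)
(y(2) + sqrt(-12 + 10))**2 = ((1/2)/2 + sqrt(-12 + 10))**2 = ((1/2)*(1/2) + sqrt(-2))**2 = (1/4 + I*sqrt(2))**2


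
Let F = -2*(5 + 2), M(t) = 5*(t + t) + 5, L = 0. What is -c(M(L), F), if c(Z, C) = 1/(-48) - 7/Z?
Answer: 341/240 ≈ 1.4208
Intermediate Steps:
M(t) = 5 + 10*t (M(t) = 5*(2*t) + 5 = 10*t + 5 = 5 + 10*t)
F = -14 (F = -2*7 = -14)
c(Z, C) = -1/48 - 7/Z (c(Z, C) = 1*(-1/48) - 7/Z = -1/48 - 7/Z)
-c(M(L), F) = -(-336 - (5 + 10*0))/(48*(5 + 10*0)) = -(-336 - (5 + 0))/(48*(5 + 0)) = -(-336 - 1*5)/(48*5) = -(-336 - 5)/(48*5) = -(-341)/(48*5) = -1*(-341/240) = 341/240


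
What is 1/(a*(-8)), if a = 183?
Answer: -1/1464 ≈ -0.00068306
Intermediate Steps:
1/(a*(-8)) = 1/(183*(-8)) = 1/(-1464) = -1/1464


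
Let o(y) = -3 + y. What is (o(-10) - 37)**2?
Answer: 2500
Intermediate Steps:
(o(-10) - 37)**2 = ((-3 - 10) - 37)**2 = (-13 - 37)**2 = (-50)**2 = 2500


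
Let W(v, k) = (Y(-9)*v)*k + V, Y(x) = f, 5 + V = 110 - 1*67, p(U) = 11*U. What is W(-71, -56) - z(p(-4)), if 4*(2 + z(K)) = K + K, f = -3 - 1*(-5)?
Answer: 8014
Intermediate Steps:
f = 2 (f = -3 + 5 = 2)
V = 38 (V = -5 + (110 - 1*67) = -5 + (110 - 67) = -5 + 43 = 38)
Y(x) = 2
z(K) = -2 + K/2 (z(K) = -2 + (K + K)/4 = -2 + (2*K)/4 = -2 + K/2)
W(v, k) = 38 + 2*k*v (W(v, k) = (2*v)*k + 38 = 2*k*v + 38 = 38 + 2*k*v)
W(-71, -56) - z(p(-4)) = (38 + 2*(-56)*(-71)) - (-2 + (11*(-4))/2) = (38 + 7952) - (-2 + (1/2)*(-44)) = 7990 - (-2 - 22) = 7990 - 1*(-24) = 7990 + 24 = 8014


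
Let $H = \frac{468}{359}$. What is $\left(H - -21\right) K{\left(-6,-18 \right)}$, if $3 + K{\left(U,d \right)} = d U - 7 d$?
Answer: $\frac{1849617}{359} \approx 5152.1$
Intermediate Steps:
$K{\left(U,d \right)} = -3 - 7 d + U d$ ($K{\left(U,d \right)} = -3 + \left(d U - 7 d\right) = -3 + \left(U d - 7 d\right) = -3 + \left(- 7 d + U d\right) = -3 - 7 d + U d$)
$H = \frac{468}{359}$ ($H = 468 \cdot \frac{1}{359} = \frac{468}{359} \approx 1.3036$)
$\left(H - -21\right) K{\left(-6,-18 \right)} = \left(\frac{468}{359} - -21\right) \left(-3 - -126 - -108\right) = \left(\frac{468}{359} + \left(-113 + 134\right)\right) \left(-3 + 126 + 108\right) = \left(\frac{468}{359} + 21\right) 231 = \frac{8007}{359} \cdot 231 = \frac{1849617}{359}$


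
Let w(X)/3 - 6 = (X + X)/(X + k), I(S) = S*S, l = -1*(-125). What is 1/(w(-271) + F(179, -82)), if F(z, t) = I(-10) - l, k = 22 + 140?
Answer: 109/863 ≈ 0.12630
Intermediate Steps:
k = 162
l = 125
I(S) = S**2
F(z, t) = -25 (F(z, t) = (-10)**2 - 1*125 = 100 - 125 = -25)
w(X) = 18 + 6*X/(162 + X) (w(X) = 18 + 3*((X + X)/(X + 162)) = 18 + 3*((2*X)/(162 + X)) = 18 + 3*(2*X/(162 + X)) = 18 + 6*X/(162 + X))
1/(w(-271) + F(179, -82)) = 1/(12*(243 + 2*(-271))/(162 - 271) - 25) = 1/(12*(243 - 542)/(-109) - 25) = 1/(12*(-1/109)*(-299) - 25) = 1/(3588/109 - 25) = 1/(863/109) = 109/863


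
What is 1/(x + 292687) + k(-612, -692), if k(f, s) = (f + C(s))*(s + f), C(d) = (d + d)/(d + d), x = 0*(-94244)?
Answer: 233196611129/292687 ≈ 7.9674e+5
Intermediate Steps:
x = 0
C(d) = 1 (C(d) = (2*d)/((2*d)) = (2*d)*(1/(2*d)) = 1)
k(f, s) = (1 + f)*(f + s) (k(f, s) = (f + 1)*(s + f) = (1 + f)*(f + s))
1/(x + 292687) + k(-612, -692) = 1/(0 + 292687) + (-612 - 692 + (-612)**2 - 612*(-692)) = 1/292687 + (-612 - 692 + 374544 + 423504) = 1/292687 + 796744 = 233196611129/292687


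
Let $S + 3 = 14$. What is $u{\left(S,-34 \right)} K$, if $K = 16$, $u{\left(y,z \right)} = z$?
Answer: $-544$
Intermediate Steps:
$S = 11$ ($S = -3 + 14 = 11$)
$u{\left(S,-34 \right)} K = \left(-34\right) 16 = -544$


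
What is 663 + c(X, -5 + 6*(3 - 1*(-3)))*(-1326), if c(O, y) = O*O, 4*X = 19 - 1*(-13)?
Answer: -84201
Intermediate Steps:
X = 8 (X = (19 - 1*(-13))/4 = (19 + 13)/4 = (¼)*32 = 8)
c(O, y) = O²
663 + c(X, -5 + 6*(3 - 1*(-3)))*(-1326) = 663 + 8²*(-1326) = 663 + 64*(-1326) = 663 - 84864 = -84201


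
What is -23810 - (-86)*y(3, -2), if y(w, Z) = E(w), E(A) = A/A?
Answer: -23724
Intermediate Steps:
E(A) = 1
y(w, Z) = 1
-23810 - (-86)*y(3, -2) = -23810 - (-86) = -23810 - 1*(-86) = -23810 + 86 = -23724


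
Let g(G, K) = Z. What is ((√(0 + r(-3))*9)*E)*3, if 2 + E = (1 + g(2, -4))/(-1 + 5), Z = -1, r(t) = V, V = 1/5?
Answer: -54*√5/5 ≈ -24.150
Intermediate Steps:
V = ⅕ ≈ 0.20000
r(t) = ⅕
g(G, K) = -1
E = -2 (E = -2 + (1 - 1)/(-1 + 5) = -2 + 0/4 = -2 + 0*(¼) = -2 + 0 = -2)
((√(0 + r(-3))*9)*E)*3 = ((√(0 + ⅕)*9)*(-2))*3 = ((√(⅕)*9)*(-2))*3 = (((√5/5)*9)*(-2))*3 = ((9*√5/5)*(-2))*3 = -18*√5/5*3 = -54*√5/5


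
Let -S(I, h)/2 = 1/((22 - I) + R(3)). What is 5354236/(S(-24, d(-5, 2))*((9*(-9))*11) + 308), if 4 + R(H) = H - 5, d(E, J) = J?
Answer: 107084720/7051 ≈ 15187.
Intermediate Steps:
R(H) = -9 + H (R(H) = -4 + (H - 5) = -4 + (-5 + H) = -9 + H)
S(I, h) = -2/(16 - I) (S(I, h) = -2/((22 - I) + (-9 + 3)) = -2/((22 - I) - 6) = -2/(16 - I))
5354236/(S(-24, d(-5, 2))*((9*(-9))*11) + 308) = 5354236/((2/(-16 - 24))*((9*(-9))*11) + 308) = 5354236/((2/(-40))*(-81*11) + 308) = 5354236/((2*(-1/40))*(-891) + 308) = 5354236/(-1/20*(-891) + 308) = 5354236/(891/20 + 308) = 5354236/(7051/20) = 5354236*(20/7051) = 107084720/7051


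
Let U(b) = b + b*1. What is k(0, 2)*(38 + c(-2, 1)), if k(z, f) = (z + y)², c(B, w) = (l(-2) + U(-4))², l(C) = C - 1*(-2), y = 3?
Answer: 918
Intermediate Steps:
U(b) = 2*b (U(b) = b + b = 2*b)
l(C) = 2 + C (l(C) = C + 2 = 2 + C)
c(B, w) = 64 (c(B, w) = ((2 - 2) + 2*(-4))² = (0 - 8)² = (-8)² = 64)
k(z, f) = (3 + z)² (k(z, f) = (z + 3)² = (3 + z)²)
k(0, 2)*(38 + c(-2, 1)) = (3 + 0)²*(38 + 64) = 3²*102 = 9*102 = 918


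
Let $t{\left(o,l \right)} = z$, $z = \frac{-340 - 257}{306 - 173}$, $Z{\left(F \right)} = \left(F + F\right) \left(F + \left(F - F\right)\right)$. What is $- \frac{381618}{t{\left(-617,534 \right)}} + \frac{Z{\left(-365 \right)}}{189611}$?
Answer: $\frac{3207967386728}{37732589} \approx 85019.0$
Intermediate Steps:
$Z{\left(F \right)} = 2 F^{2}$ ($Z{\left(F \right)} = 2 F \left(F + 0\right) = 2 F F = 2 F^{2}$)
$z = - \frac{597}{133} \approx -4.4887$
$t{\left(o,l \right)} = - \frac{597}{133}$
$- \frac{381618}{t{\left(-617,534 \right)}} + \frac{Z{\left(-365 \right)}}{189611} = - \frac{381618}{- \frac{597}{133}} + \frac{2 \left(-365\right)^{2}}{189611} = \left(-381618\right) \left(- \frac{133}{597}\right) + 2 \cdot 133225 \cdot \frac{1}{189611} = \frac{16918398}{199} + 266450 \cdot \frac{1}{189611} = \frac{16918398}{199} + \frac{266450}{189611} = \frac{3207967386728}{37732589}$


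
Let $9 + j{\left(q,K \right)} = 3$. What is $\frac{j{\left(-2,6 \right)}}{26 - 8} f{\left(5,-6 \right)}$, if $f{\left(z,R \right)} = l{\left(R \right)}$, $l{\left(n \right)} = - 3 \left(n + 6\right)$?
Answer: $0$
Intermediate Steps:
$j{\left(q,K \right)} = -6$ ($j{\left(q,K \right)} = -9 + 3 = -6$)
$l{\left(n \right)} = -18 - 3 n$ ($l{\left(n \right)} = - 3 \left(6 + n\right) = -18 - 3 n$)
$f{\left(z,R \right)} = -18 - 3 R$
$\frac{j{\left(-2,6 \right)}}{26 - 8} f{\left(5,-6 \right)} = \frac{1}{26 - 8} \left(-6\right) \left(-18 - -18\right) = \frac{1}{18} \left(-6\right) \left(-18 + 18\right) = \frac{1}{18} \left(-6\right) 0 = \left(- \frac{1}{3}\right) 0 = 0$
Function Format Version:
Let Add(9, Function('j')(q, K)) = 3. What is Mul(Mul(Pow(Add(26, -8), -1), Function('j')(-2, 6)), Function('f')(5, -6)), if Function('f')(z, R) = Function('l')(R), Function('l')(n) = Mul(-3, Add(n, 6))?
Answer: 0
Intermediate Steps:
Function('j')(q, K) = -6 (Function('j')(q, K) = Add(-9, 3) = -6)
Function('l')(n) = Add(-18, Mul(-3, n)) (Function('l')(n) = Mul(-3, Add(6, n)) = Add(-18, Mul(-3, n)))
Function('f')(z, R) = Add(-18, Mul(-3, R))
Mul(Mul(Pow(Add(26, -8), -1), Function('j')(-2, 6)), Function('f')(5, -6)) = Mul(Mul(Pow(Add(26, -8), -1), -6), Add(-18, Mul(-3, -6))) = Mul(Mul(Pow(18, -1), -6), Add(-18, 18)) = Mul(Mul(Rational(1, 18), -6), 0) = Mul(Rational(-1, 3), 0) = 0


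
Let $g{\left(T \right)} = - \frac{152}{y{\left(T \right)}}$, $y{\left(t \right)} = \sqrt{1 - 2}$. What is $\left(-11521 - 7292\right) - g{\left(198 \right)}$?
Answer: $-18813 - 152 i \approx -18813.0 - 152.0 i$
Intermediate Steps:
$y{\left(t \right)} = i$ ($y{\left(t \right)} = \sqrt{-1} = i$)
$g{\left(T \right)} = 152 i$ ($g{\left(T \right)} = - \frac{152}{i} = - 152 \left(- i\right) = 152 i$)
$\left(-11521 - 7292\right) - g{\left(198 \right)} = \left(-11521 - 7292\right) - 152 i = -18813 - 152 i$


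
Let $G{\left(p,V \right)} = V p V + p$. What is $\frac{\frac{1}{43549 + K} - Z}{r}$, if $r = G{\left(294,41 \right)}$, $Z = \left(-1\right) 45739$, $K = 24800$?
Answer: $\frac{781553728}{8449781823} \approx 0.092494$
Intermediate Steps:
$Z = -45739$
$G{\left(p,V \right)} = p + p V^{2}$ ($G{\left(p,V \right)} = p V^{2} + p = p + p V^{2}$)
$r = 494508$ ($r = 294 \left(1 + 41^{2}\right) = 294 \left(1 + 1681\right) = 294 \cdot 1682 = 494508$)
$\frac{\frac{1}{43549 + K} - Z}{r} = \frac{\frac{1}{43549 + 24800} - -45739}{494508} = \left(\frac{1}{68349} + 45739\right) \frac{1}{494508} = \frac{3126214912}{68349} \cdot \frac{1}{494508} = \frac{781553728}{8449781823}$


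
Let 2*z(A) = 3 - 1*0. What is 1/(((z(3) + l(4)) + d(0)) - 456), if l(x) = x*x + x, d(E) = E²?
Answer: -2/869 ≈ -0.0023015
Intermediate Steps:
z(A) = 3/2 (z(A) = (3 - 1*0)/2 = (3 + 0)/2 = (½)*3 = 3/2)
l(x) = x + x² (l(x) = x² + x = x + x²)
1/(((z(3) + l(4)) + d(0)) - 456) = 1/(((3/2 + 4*(1 + 4)) + 0²) - 456) = 1/(((3/2 + 4*5) + 0) - 456) = 1/(((3/2 + 20) + 0) - 456) = 1/((43/2 + 0) - 456) = 1/(43/2 - 456) = 1/(-869/2) = -2/869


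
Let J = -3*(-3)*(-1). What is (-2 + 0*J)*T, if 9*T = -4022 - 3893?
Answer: 15830/9 ≈ 1758.9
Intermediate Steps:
T = -7915/9 (T = (-4022 - 3893)/9 = (⅑)*(-7915) = -7915/9 ≈ -879.44)
J = -9 (J = 9*(-1) = -9)
(-2 + 0*J)*T = (-2 + 0*(-9))*(-7915/9) = (-2 + 0)*(-7915/9) = -2*(-7915/9) = 15830/9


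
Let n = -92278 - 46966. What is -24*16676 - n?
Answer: -260980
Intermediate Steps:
n = -139244
-24*16676 - n = -24*16676 - 1*(-139244) = -400224 + 139244 = -260980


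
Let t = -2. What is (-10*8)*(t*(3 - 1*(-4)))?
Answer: 1120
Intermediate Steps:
(-10*8)*(t*(3 - 1*(-4))) = (-10*8)*(-2*(3 - 1*(-4))) = -(-160)*(3 + 4) = -(-160)*7 = -80*(-14) = 1120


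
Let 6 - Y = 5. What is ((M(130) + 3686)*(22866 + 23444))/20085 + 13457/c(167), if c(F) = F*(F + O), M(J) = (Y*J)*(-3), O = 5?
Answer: 8513858839/1120236 ≈ 7600.1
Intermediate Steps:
Y = 1 (Y = 6 - 1*5 = 6 - 5 = 1)
M(J) = -3*J (M(J) = (1*J)*(-3) = J*(-3) = -3*J)
c(F) = F*(5 + F) (c(F) = F*(F + 5) = F*(5 + F))
((M(130) + 3686)*(22866 + 23444))/20085 + 13457/c(167) = ((-3*130 + 3686)*(22866 + 23444))/20085 + 13457/((167*(5 + 167))) = ((-390 + 3686)*46310)*(1/20085) + 13457/((167*172)) = (3296*46310)*(1/20085) + 13457/28724 = 152637760*(1/20085) + 13457*(1/28724) = 296384/39 + 13457/28724 = 8513858839/1120236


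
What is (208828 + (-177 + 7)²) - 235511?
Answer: 2217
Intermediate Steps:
(208828 + (-177 + 7)²) - 235511 = (208828 + (-170)²) - 235511 = (208828 + 28900) - 235511 = 237728 - 235511 = 2217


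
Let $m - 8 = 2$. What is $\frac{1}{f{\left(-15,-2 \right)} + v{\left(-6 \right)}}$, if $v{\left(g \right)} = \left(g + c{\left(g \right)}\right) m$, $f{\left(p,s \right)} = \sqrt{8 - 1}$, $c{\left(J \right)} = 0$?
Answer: $- \frac{60}{3593} - \frac{\sqrt{7}}{3593} \approx -0.017435$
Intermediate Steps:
$m = 10$ ($m = 8 + 2 = 10$)
$f{\left(p,s \right)} = \sqrt{7}$
$v{\left(g \right)} = 10 g$ ($v{\left(g \right)} = \left(g + 0\right) 10 = g 10 = 10 g$)
$\frac{1}{f{\left(-15,-2 \right)} + v{\left(-6 \right)}} = \frac{1}{\sqrt{7} + 10 \left(-6\right)} = \frac{1}{\sqrt{7} - 60} = \frac{1}{-60 + \sqrt{7}}$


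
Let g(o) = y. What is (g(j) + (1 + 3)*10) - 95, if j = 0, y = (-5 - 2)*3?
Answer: -76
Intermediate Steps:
y = -21 (y = -7*3 = -21)
g(o) = -21
(g(j) + (1 + 3)*10) - 95 = (-21 + (1 + 3)*10) - 95 = (-21 + 4*10) - 95 = (-21 + 40) - 95 = 19 - 95 = -76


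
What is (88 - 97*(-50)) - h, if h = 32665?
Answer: -27727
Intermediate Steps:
(88 - 97*(-50)) - h = (88 - 97*(-50)) - 1*32665 = (88 + 4850) - 32665 = 4938 - 32665 = -27727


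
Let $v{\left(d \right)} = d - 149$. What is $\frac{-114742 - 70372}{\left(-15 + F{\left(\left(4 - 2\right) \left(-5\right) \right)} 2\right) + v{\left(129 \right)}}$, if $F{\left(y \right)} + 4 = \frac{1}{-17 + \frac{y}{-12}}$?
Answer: $\frac{17956058}{4183} \approx 4292.6$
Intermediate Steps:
$v{\left(d \right)} = -149 + d$
$F{\left(y \right)} = -4 + \frac{1}{-17 - \frac{y}{12}}$ ($F{\left(y \right)} = -4 + \frac{1}{-17 + \frac{y}{-12}} = -4 + \frac{1}{-17 + y \left(- \frac{1}{12}\right)} = -4 + \frac{1}{-17 - \frac{y}{12}}$)
$\frac{-114742 - 70372}{\left(-15 + F{\left(\left(4 - 2\right) \left(-5\right) \right)} 2\right) + v{\left(129 \right)}} = \frac{-114742 - 70372}{\left(-15 + \frac{4 \left(-207 - \left(4 - 2\right) \left(-5\right)\right)}{204 + \left(4 - 2\right) \left(-5\right)} 2\right) + \left(-149 + 129\right)} = - \frac{185114}{\left(-15 + \frac{4 \left(-207 - 2 \left(-5\right)\right)}{204 + 2 \left(-5\right)} 2\right) - 20} = - \frac{185114}{\left(-15 + \frac{4 \left(-207 - -10\right)}{204 - 10} \cdot 2\right) - 20} = - \frac{185114}{\left(-15 + \frac{4 \left(-207 + 10\right)}{194} \cdot 2\right) - 20} = - \frac{185114}{\left(-15 + 4 \cdot \frac{1}{194} \left(-197\right) 2\right) - 20} = - \frac{185114}{\left(-15 - \frac{788}{97}\right) - 20} = - \frac{185114}{- \frac{2243}{97} - 20} = - \frac{185114}{- \frac{4183}{97}} = \left(-185114\right) \left(- \frac{97}{4183}\right) = \frac{17956058}{4183}$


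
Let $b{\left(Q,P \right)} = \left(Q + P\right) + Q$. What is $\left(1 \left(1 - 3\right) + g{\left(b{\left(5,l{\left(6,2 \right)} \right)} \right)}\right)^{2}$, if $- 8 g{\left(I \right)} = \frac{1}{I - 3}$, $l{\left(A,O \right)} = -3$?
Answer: $\frac{4225}{1024} \approx 4.126$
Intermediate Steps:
$b{\left(Q,P \right)} = P + 2 Q$ ($b{\left(Q,P \right)} = \left(P + Q\right) + Q = P + 2 Q$)
$g{\left(I \right)} = - \frac{1}{8 \left(-3 + I\right)}$ ($g{\left(I \right)} = - \frac{1}{8 \left(I - 3\right)} = - \frac{1}{8 \left(-3 + I\right)}$)
$\left(1 \left(1 - 3\right) + g{\left(b{\left(5,l{\left(6,2 \right)} \right)} \right)}\right)^{2} = \left(1 \left(1 - 3\right) - \frac{1}{-24 + 8 \left(-3 + 2 \cdot 5\right)}\right)^{2} = \left(1 \left(-2\right) - \frac{1}{-24 + 8 \left(-3 + 10\right)}\right)^{2} = \left(-2 - \frac{1}{-24 + 8 \cdot 7}\right)^{2} = \left(-2 - \frac{1}{-24 + 56}\right)^{2} = \left(-2 - \frac{1}{32}\right)^{2} = \left(- \frac{65}{32}\right)^{2} = \frac{4225}{1024}$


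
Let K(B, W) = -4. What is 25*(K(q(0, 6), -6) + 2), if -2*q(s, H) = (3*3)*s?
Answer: -50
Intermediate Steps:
q(s, H) = -9*s/2 (q(s, H) = -3*3*s/2 = -9*s/2)
25*(K(q(0, 6), -6) + 2) = 25*(-4 + 2) = 25*(-2) = -50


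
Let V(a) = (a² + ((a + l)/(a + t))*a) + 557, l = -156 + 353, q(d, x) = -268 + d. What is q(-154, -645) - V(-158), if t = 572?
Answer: -1789040/69 ≈ -25928.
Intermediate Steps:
l = 197
V(a) = 557 + a² + a*(197 + a)/(572 + a) (V(a) = (a² + ((a + 197)/(a + 572))*a) + 557 = (a² + ((197 + a)/(572 + a))*a) + 557 = (a² + a*(197 + a)/(572 + a)) + 557 = 557 + a² + a*(197 + a)/(572 + a))
q(-154, -645) - V(-158) = (-268 - 154) - (318604 + (-158)³ + 573*(-158)² + 754*(-158))/(572 - 158) = -422 - (318604 - 3944312 + 573*24964 - 119132)/414 = -422 - (318604 - 3944312 + 14304372 - 119132)/414 = -422 - 10559532/414 = -422 - 1*1759922/69 = -422 - 1759922/69 = -1789040/69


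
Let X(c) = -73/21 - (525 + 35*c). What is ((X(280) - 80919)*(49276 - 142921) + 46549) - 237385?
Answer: 59812753503/7 ≈ 8.5447e+9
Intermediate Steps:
X(c) = -11098/21 - 35*c (X(c) = -73*1/21 - (525 + 35*c) = -73/21 - 35*(15 + c) = -73/21 + (-525 - 35*c) = -11098/21 - 35*c)
((X(280) - 80919)*(49276 - 142921) + 46549) - 237385 = (((-11098/21 - 35*280) - 80919)*(49276 - 142921) + 46549) - 237385 = (((-11098/21 - 9800) - 80919)*(-93645) + 46549) - 237385 = ((-216898/21 - 80919)*(-93645) + 46549) - 237385 = (-1916197/21*(-93645) + 46549) - 237385 = (59814089355/7 + 46549) - 237385 = 59814415198/7 - 237385 = 59812753503/7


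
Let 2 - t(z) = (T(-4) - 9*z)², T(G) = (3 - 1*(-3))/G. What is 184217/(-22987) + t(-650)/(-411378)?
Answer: 123562847021/1644581928 ≈ 75.133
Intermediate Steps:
T(G) = 6/G (T(G) = (3 + 3)/G = 6/G)
t(z) = 2 - (-3/2 - 9*z)² (t(z) = 2 - (6/(-4) - 9*z)² = 2 - (6*(-¼) - 9*z)² = 2 - (-3/2 - 9*z)²)
184217/(-22987) + t(-650)/(-411378) = 184217/(-22987) + (2 - 9*(1 + 6*(-650))²/4)/(-411378) = 184217*(-1/22987) + (2 - 9*(1 - 3900)²/4)*(-1/411378) = -184217/22987 + (2 - 9/4*(-3899)²)*(-1/411378) = -184217/22987 + (2 - 9/4*15202201)*(-1/411378) = -184217/22987 + (2 - 136819809/4)*(-1/411378) = -184217/22987 - 136819801/4*(-1/411378) = -184217/22987 + 5948687/71544 = 123562847021/1644581928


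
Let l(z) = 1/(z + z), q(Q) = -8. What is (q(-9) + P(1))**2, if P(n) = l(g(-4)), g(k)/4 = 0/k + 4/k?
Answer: 4225/64 ≈ 66.016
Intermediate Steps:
g(k) = 16/k (g(k) = 4*(0/k + 4/k) = 4*(0 + 4/k) = 4*(4/k) = 16/k)
l(z) = 1/(2*z)
P(n) = -1/8 (P(n) = 1/(2*((16/(-4)))) = 1/(2*((16*(-1/4)))) = (1/2)/(-4) = (1/2)*(-1/4) = -1/8)
(q(-9) + P(1))**2 = (-8 - 1/8)**2 = (-65/8)**2 = 4225/64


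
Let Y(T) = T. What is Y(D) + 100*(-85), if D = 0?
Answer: -8500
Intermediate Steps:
Y(D) + 100*(-85) = 0 + 100*(-85) = 0 - 8500 = -8500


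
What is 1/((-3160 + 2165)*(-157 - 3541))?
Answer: 1/3679510 ≈ 2.7178e-7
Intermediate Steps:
1/((-3160 + 2165)*(-157 - 3541)) = 1/(-995*(-3698)) = 1/3679510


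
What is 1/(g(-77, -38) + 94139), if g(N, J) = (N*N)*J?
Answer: -1/131163 ≈ -7.6241e-6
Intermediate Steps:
g(N, J) = J*N² (g(N, J) = N²*J = J*N²)
1/(g(-77, -38) + 94139) = 1/(-38*(-77)² + 94139) = 1/(-38*5929 + 94139) = 1/(-225302 + 94139) = 1/(-131163) = -1/131163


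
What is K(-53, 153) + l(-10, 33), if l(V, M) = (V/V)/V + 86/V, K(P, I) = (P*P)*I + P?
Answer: 4297153/10 ≈ 4.2972e+5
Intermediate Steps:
K(P, I) = P + I*P² (K(P, I) = P²*I + P = I*P² + P = P + I*P²)
l(V, M) = 87/V (l(V, M) = 1/V + 86/V = 87/V)
K(-53, 153) + l(-10, 33) = -53*(1 + 153*(-53)) + 87/(-10) = -53*(1 - 8109) + 87*(-⅒) = -53*(-8108) - 87/10 = 429724 - 87/10 = 4297153/10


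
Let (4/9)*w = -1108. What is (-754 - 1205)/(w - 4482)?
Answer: 653/2325 ≈ 0.28086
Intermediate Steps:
w = -2493 (w = (9/4)*(-1108) = -2493)
(-754 - 1205)/(w - 4482) = (-754 - 1205)/(-2493 - 4482) = -1959/(-6975) = -1959*(-1/6975) = 653/2325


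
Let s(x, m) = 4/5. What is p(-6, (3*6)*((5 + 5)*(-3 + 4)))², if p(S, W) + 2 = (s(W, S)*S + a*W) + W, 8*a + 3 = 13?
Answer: 3964081/25 ≈ 1.5856e+5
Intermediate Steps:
a = 5/4 (a = -3/8 + (⅛)*13 = -3/8 + 13/8 = 5/4 ≈ 1.2500)
s(x, m) = ⅘ (s(x, m) = 4*(⅕) = ⅘)
p(S, W) = -2 + 4*S/5 + 9*W/4 (p(S, W) = -2 + ((4*S/5 + 5*W/4) + W) = -2 + (4*S/5 + 9*W/4) = -2 + 4*S/5 + 9*W/4)
p(-6, (3*6)*((5 + 5)*(-3 + 4)))² = (-2 + (⅘)*(-6) + 9*((3*6)*((5 + 5)*(-3 + 4)))/4)² = (-2 - 24/5 + 9*(18*(10*1))/4)² = (-2 - 24/5 + 9*(18*10)/4)² = (-2 - 24/5 + (9/4)*180)² = (-2 - 24/5 + 405)² = (1991/5)² = 3964081/25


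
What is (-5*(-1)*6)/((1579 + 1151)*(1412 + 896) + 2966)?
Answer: 15/3151903 ≈ 4.7590e-6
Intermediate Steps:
(-5*(-1)*6)/((1579 + 1151)*(1412 + 896) + 2966) = (5*6)/(2730*2308 + 2966) = 30/(6300840 + 2966) = 30/6303806 = 30*(1/6303806) = 15/3151903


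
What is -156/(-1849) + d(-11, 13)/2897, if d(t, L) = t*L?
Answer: 187525/5356553 ≈ 0.035009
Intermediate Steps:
d(t, L) = L*t
-156/(-1849) + d(-11, 13)/2897 = -156/(-1849) + (13*(-11))/2897 = -156*(-1/1849) - 143*1/2897 = 156/1849 - 143/2897 = 187525/5356553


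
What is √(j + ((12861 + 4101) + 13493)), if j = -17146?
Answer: √13309 ≈ 115.36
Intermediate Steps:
√(j + ((12861 + 4101) + 13493)) = √(-17146 + ((12861 + 4101) + 13493)) = √(-17146 + (16962 + 13493)) = √(-17146 + 30455) = √13309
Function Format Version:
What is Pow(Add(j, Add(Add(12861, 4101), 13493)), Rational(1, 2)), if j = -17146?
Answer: Pow(13309, Rational(1, 2)) ≈ 115.36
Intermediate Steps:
Pow(Add(j, Add(Add(12861, 4101), 13493)), Rational(1, 2)) = Pow(Add(-17146, Add(Add(12861, 4101), 13493)), Rational(1, 2)) = Pow(Add(-17146, Add(16962, 13493)), Rational(1, 2)) = Pow(Add(-17146, 30455), Rational(1, 2)) = Pow(13309, Rational(1, 2))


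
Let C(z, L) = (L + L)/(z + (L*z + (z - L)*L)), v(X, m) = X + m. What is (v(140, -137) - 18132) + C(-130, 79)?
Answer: -487869677/26911 ≈ -18129.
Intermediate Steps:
C(z, L) = 2*L/(z + L*z + L*(z - L)) (C(z, L) = (2*L)/(z + (L*z + L*(z - L))) = (2*L)/(z + L*z + L*(z - L)) = 2*L/(z + L*z + L*(z - L)))
(v(140, -137) - 18132) + C(-130, 79) = ((140 - 137) - 18132) + 2*79/(-130 - 1*79² + 2*79*(-130)) = (3 - 18132) + 2*79/(-130 - 1*6241 - 20540) = -18129 + 2*79/(-130 - 6241 - 20540) = -18129 + 2*79/(-26911) = -18129 + 2*79*(-1/26911) = -18129 - 158/26911 = -487869677/26911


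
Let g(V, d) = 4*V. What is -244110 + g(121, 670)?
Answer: -243626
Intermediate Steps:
-244110 + g(121, 670) = -244110 + 4*121 = -244110 + 484 = -243626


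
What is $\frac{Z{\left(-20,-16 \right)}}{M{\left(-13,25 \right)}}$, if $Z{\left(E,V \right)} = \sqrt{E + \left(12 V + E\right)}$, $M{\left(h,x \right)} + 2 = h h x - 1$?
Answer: $\frac{i \sqrt{58}}{2111} \approx 0.0036077 i$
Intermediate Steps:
$M{\left(h,x \right)} = -3 + x h^{2}$ ($M{\left(h,x \right)} = -2 + \left(h h x - 1\right) = -2 + \left(h^{2} x - 1\right) = -2 + \left(x h^{2} - 1\right) = -2 + \left(-1 + x h^{2}\right) = -3 + x h^{2}$)
$Z{\left(E,V \right)} = \sqrt{2 E + 12 V}$ ($Z{\left(E,V \right)} = \sqrt{E + \left(E + 12 V\right)} = \sqrt{2 E + 12 V}$)
$\frac{Z{\left(-20,-16 \right)}}{M{\left(-13,25 \right)}} = \frac{\sqrt{2 \left(-20\right) + 12 \left(-16\right)}}{-3 + 25 \left(-13\right)^{2}} = \frac{\sqrt{-40 - 192}}{-3 + 25 \cdot 169} = \frac{\sqrt{-232}}{-3 + 4225} = \frac{2 i \sqrt{58}}{4222} = 2 i \sqrt{58} \cdot \frac{1}{4222} = \frac{i \sqrt{58}}{2111}$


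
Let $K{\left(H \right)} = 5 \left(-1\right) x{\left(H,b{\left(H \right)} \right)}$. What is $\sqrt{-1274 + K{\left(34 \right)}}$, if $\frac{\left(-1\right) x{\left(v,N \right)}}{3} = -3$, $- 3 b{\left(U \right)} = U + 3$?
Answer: $i \sqrt{1319} \approx 36.318 i$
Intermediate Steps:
$b{\left(U \right)} = -1 - \frac{U}{3}$ ($b{\left(U \right)} = - \frac{U + 3}{3} = - \frac{3 + U}{3} = -1 - \frac{U}{3}$)
$x{\left(v,N \right)} = 9$ ($x{\left(v,N \right)} = \left(-3\right) \left(-3\right) = 9$)
$K{\left(H \right)} = -45$ ($K{\left(H \right)} = 5 \left(-1\right) 9 = \left(-5\right) 9 = -45$)
$\sqrt{-1274 + K{\left(34 \right)}} = \sqrt{-1274 - 45} = \sqrt{-1319} = i \sqrt{1319}$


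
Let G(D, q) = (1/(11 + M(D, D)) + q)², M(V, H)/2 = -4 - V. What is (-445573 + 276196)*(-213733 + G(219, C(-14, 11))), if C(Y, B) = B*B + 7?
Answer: 2108375304934756/63075 ≈ 3.3426e+10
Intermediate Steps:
M(V, H) = -8 - 2*V (M(V, H) = 2*(-4 - V) = -8 - 2*V)
C(Y, B) = 7 + B² (C(Y, B) = B² + 7 = 7 + B²)
G(D, q) = (q + 1/(3 - 2*D))² (G(D, q) = (1/(11 + (-8 - 2*D)) + q)² = (1/(3 - 2*D) + q)² = (q + 1/(3 - 2*D))²)
(-445573 + 276196)*(-213733 + G(219, C(-14, 11))) = (-445573 + 276196)*(-213733 + (1 + 3*(7 + 11²) - 2*219*(7 + 11²))²/(-3 + 2*219)²) = -169377*(-213733 + (1 + 3*(7 + 121) - 2*219*(7 + 121))²/(-3 + 438)²) = -169377*(-213733 + (1 + 3*128 - 2*219*128)²/435²) = -169377*(-213733 + (1 + 384 - 56064)²/189225) = -169377*(-213733 + (1/189225)*(-55679)²) = -169377*(-213733 + (1/189225)*3100151041) = -169377*(-213733 + 3100151041/189225) = -169377*(-37343475884/189225) = 2108375304934756/63075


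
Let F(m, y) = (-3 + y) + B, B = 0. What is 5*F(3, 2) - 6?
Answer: -11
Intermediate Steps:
F(m, y) = -3 + y (F(m, y) = (-3 + y) + 0 = -3 + y)
5*F(3, 2) - 6 = 5*(-3 + 2) - 6 = 5*(-1) - 6 = -5 - 6 = -11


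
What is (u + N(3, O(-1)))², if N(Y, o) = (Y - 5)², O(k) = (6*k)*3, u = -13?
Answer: 81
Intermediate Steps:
O(k) = 18*k
N(Y, o) = (-5 + Y)²
(u + N(3, O(-1)))² = (-13 + (-5 + 3)²)² = (-13 + (-2)²)² = (-13 + 4)² = (-9)² = 81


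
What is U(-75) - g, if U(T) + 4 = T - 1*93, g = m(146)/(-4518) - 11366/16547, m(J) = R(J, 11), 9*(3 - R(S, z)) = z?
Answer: -57632519282/336417057 ≈ -171.31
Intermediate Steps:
R(S, z) = 3 - z/9
m(J) = 16/9 (m(J) = 3 - ⅑*11 = 3 - 11/9 = 16/9)
g = -231214522/336417057 (g = (16/9)/(-4518) - 11366/16547 = (16/9)*(-1/4518) - 11366*1/16547 = -8/20331 - 11366/16547 = -231214522/336417057 ≈ -0.68729)
U(T) = -97 + T (U(T) = -4 + (T - 1*93) = -4 + (T - 93) = -4 + (-93 + T) = -97 + T)
U(-75) - g = (-97 - 75) - 1*(-231214522/336417057) = -172 + 231214522/336417057 = -57632519282/336417057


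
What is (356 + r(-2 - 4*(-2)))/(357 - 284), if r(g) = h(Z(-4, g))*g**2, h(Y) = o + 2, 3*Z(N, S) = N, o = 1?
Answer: 464/73 ≈ 6.3562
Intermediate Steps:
Z(N, S) = N/3
h(Y) = 3 (h(Y) = 1 + 2 = 3)
r(g) = 3*g**2
(356 + r(-2 - 4*(-2)))/(357 - 284) = (356 + 3*(-2 - 4*(-2))**2)/(357 - 284) = (356 + 3*(-2 + 8)**2)/73 = (356 + 3*6**2)*(1/73) = (356 + 3*36)*(1/73) = (356 + 108)*(1/73) = 464*(1/73) = 464/73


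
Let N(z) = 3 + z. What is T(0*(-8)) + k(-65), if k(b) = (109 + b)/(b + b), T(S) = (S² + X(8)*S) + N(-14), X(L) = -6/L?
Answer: -737/65 ≈ -11.338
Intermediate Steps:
T(S) = -11 + S² - 3*S/4 (T(S) = (S² + (-6/8)*S) + (3 - 14) = (S² + (-6*⅛)*S) - 11 = (S² - 3*S/4) - 11 = -11 + S² - 3*S/4)
k(b) = (109 + b)/(2*b) (k(b) = (109 + b)/((2*b)) = (109 + b)*(1/(2*b)) = (109 + b)/(2*b))
T(0*(-8)) + k(-65) = (-11 + (0*(-8))² - 0*(-8)) + (½)*(109 - 65)/(-65) = (-11 + 0² - ¾*0) + (½)*(-1/65)*44 = (-11 + 0 + 0) - 22/65 = -11 - 22/65 = -737/65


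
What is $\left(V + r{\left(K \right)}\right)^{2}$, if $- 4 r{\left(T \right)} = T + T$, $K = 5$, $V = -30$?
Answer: $\frac{4225}{4} \approx 1056.3$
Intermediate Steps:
$r{\left(T \right)} = - \frac{T}{2}$ ($r{\left(T \right)} = - \frac{T + T}{4} = - \frac{2 T}{4} = - \frac{T}{2}$)
$\left(V + r{\left(K \right)}\right)^{2} = \left(-30 - \frac{5}{2}\right)^{2} = \left(- \frac{65}{2}\right)^{2} = \frac{4225}{4}$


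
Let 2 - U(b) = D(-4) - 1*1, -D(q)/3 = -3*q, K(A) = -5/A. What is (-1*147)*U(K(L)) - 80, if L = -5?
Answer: -5813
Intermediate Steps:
D(q) = 9*q (D(q) = -(-9)*q = 9*q)
U(b) = 39 (U(b) = 2 - (9*(-4) - 1*1) = 2 - (-36 - 1) = 2 - 1*(-37) = 2 + 37 = 39)
(-1*147)*U(K(L)) - 80 = -1*147*39 - 80 = -147*39 - 80 = -5733 - 80 = -5813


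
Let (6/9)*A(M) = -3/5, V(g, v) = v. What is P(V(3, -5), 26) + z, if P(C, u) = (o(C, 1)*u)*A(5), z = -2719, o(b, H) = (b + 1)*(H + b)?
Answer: -15467/5 ≈ -3093.4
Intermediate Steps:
o(b, H) = (1 + b)*(H + b)
A(M) = -9/10 (A(M) = 3*(-3/5)/2 = 3*(-3*1/5)/2 = (3/2)*(-3/5) = -9/10)
P(C, u) = -9*u*(1 + C**2 + 2*C)/10 (P(C, u) = ((1 + C + C**2 + 1*C)*u)*(-9/10) = ((1 + C + C**2 + C)*u)*(-9/10) = ((1 + C**2 + 2*C)*u)*(-9/10) = (u*(1 + C**2 + 2*C))*(-9/10) = -9*u*(1 + C**2 + 2*C)/10)
P(V(3, -5), 26) + z = -9/10*26*(1 + (-5)**2 + 2*(-5)) - 2719 = -9/10*26*(1 + 25 - 10) - 2719 = -9/10*26*16 - 2719 = -1872/5 - 2719 = -15467/5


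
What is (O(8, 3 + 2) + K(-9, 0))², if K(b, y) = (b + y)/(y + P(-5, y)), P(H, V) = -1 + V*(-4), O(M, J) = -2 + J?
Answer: 144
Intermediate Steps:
P(H, V) = -1 - 4*V
K(b, y) = (b + y)/(-1 - 3*y) (K(b, y) = (b + y)/(y + (-1 - 4*y)) = (b + y)/(-1 - 3*y))
(O(8, 3 + 2) + K(-9, 0))² = ((-2 + (3 + 2)) + (-1*(-9) - 1*0)/(1 + 3*0))² = ((-2 + 5) + (9 + 0)/(1 + 0))² = (3 + 9/1)² = (3 + 1*9)² = (3 + 9)² = 12² = 144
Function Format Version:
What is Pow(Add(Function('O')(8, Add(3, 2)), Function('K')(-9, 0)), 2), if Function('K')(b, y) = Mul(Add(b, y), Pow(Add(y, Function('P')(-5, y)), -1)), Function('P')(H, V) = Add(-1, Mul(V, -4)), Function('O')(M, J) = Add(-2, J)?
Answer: 144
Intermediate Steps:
Function('P')(H, V) = Add(-1, Mul(-4, V))
Function('K')(b, y) = Mul(Pow(Add(-1, Mul(-3, y)), -1), Add(b, y)) (Function('K')(b, y) = Mul(Add(b, y), Pow(Add(y, Add(-1, Mul(-4, y))), -1)) = Mul(Add(b, y), Pow(Add(-1, Mul(-3, y)), -1)) = Mul(Pow(Add(-1, Mul(-3, y)), -1), Add(b, y)))
Pow(Add(Function('O')(8, Add(3, 2)), Function('K')(-9, 0)), 2) = Pow(Add(Add(-2, Add(3, 2)), Mul(Pow(Add(1, Mul(3, 0)), -1), Add(Mul(-1, -9), Mul(-1, 0)))), 2) = Pow(Add(Add(-2, 5), Mul(Pow(Add(1, 0), -1), Add(9, 0))), 2) = Pow(Add(3, Mul(Pow(1, -1), 9)), 2) = Pow(Add(3, Mul(1, 9)), 2) = Pow(Add(3, 9), 2) = Pow(12, 2) = 144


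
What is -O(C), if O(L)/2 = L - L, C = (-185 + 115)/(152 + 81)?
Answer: 0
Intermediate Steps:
C = -70/233 ≈ -0.30043
O(L) = 0 (O(L) = 2*(L - L) = 2*0 = 0)
-O(C) = -1*0 = 0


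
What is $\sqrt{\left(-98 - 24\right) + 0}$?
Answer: $i \sqrt{122} \approx 11.045 i$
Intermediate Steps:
$\sqrt{\left(-98 - 24\right) + 0} = \sqrt{-122 + 0} = \sqrt{-122} = i \sqrt{122}$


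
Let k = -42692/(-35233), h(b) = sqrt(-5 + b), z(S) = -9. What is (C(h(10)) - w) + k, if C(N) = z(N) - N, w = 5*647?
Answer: -114253160/35233 - sqrt(5) ≈ -3245.0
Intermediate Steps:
w = 3235
C(N) = -9 - N
k = 42692/35233 (k = -42692*(-1/35233) = 42692/35233 ≈ 1.2117)
(C(h(10)) - w) + k = ((-9 - sqrt(-5 + 10)) - 1*3235) + 42692/35233 = ((-9 - sqrt(5)) - 3235) + 42692/35233 = (-3244 - sqrt(5)) + 42692/35233 = -114253160/35233 - sqrt(5)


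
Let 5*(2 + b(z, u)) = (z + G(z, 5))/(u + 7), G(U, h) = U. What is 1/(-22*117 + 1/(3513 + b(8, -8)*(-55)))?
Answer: -3799/9778625 ≈ -0.00038850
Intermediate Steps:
b(z, u) = -2 + 2*z/(5*(7 + u)) (b(z, u) = -2 + ((z + z)/(u + 7))/5 = -2 + ((2*z)/(7 + u))/5 = -2 + (2*z/(7 + u))/5 = -2 + 2*z/(5*(7 + u)))
1/(-22*117 + 1/(3513 + b(8, -8)*(-55))) = 1/(-22*117 + 1/(3513 + (2*(-35 + 8 - 5*(-8))/(5*(7 - 8)))*(-55))) = 1/(-2574 + 1/(3513 + ((⅖)*(-35 + 8 + 40)/(-1))*(-55))) = 1/(-2574 + 1/(3513 + ((⅖)*(-1)*13)*(-55))) = 1/(-2574 + 1/(3513 - 26/5*(-55))) = 1/(-2574 + 1/(3513 + 286)) = 1/(-2574 + 1/3799) = 1/(-9778625/3799) = -3799/9778625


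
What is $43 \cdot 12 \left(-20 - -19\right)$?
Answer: $-516$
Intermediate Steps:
$43 \cdot 12 \left(-20 - -19\right) = 516 \left(-20 + 19\right) = 516 \left(-1\right) = -516$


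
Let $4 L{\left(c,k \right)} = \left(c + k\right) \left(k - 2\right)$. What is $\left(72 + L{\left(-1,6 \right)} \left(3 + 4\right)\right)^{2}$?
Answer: $11449$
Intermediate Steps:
$L{\left(c,k \right)} = \frac{\left(-2 + k\right) \left(c + k\right)}{4}$ ($L{\left(c,k \right)} = \frac{\left(c + k\right) \left(k - 2\right)}{4} = \frac{\left(c + k\right) \left(-2 + k\right)}{4} = \frac{\left(-2 + k\right) \left(c + k\right)}{4}$)
$\left(72 + L{\left(-1,6 \right)} \left(3 + 4\right)\right)^{2} = \left(72 + \left(\left(- \frac{1}{2}\right) \left(-1\right) - 3 + \frac{6^{2}}{4} + \frac{1}{4} \left(-1\right) 6\right) \left(3 + 4\right)\right)^{2} = \left(72 + \left(\frac{1}{2} - 3 + \frac{1}{4} \cdot 36 - \frac{3}{2}\right) 7\right)^{2} = \left(72 + \left(\frac{1}{2} - 3 + 9 - \frac{3}{2}\right) 7\right)^{2} = \left(72 + 5 \cdot 7\right)^{2} = \left(72 + 35\right)^{2} = 107^{2} = 11449$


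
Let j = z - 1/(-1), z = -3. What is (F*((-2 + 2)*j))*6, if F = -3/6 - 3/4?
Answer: 0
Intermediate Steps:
j = -2 (j = -3 - 1/(-1) = -3 - 1*(-1) = -3 + 1 = -2)
F = -5/4 (F = -3*⅙ - 3*¼ = -½ - ¾ = -5/4 ≈ -1.2500)
(F*((-2 + 2)*j))*6 = -5*(-2 + 2)*(-2)/4*6 = -0*(-2)*6 = -5/4*0*6 = 0*6 = 0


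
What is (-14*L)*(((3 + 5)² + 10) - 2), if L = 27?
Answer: -27216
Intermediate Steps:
(-14*L)*(((3 + 5)² + 10) - 2) = (-14*27)*(((3 + 5)² + 10) - 2) = -378*((8² + 10) - 2) = -378*((64 + 10) - 2) = -378*(74 - 2) = -378*72 = -27216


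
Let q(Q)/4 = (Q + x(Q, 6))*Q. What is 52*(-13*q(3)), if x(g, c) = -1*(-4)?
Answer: -56784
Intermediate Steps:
x(g, c) = 4
q(Q) = 4*Q*(4 + Q) (q(Q) = 4*((Q + 4)*Q) = 4*((4 + Q)*Q) = 4*(Q*(4 + Q)) = 4*Q*(4 + Q))
52*(-13*q(3)) = 52*(-52*3*(4 + 3)) = 52*(-52*3*7) = 52*(-13*84) = 52*(-1092) = -56784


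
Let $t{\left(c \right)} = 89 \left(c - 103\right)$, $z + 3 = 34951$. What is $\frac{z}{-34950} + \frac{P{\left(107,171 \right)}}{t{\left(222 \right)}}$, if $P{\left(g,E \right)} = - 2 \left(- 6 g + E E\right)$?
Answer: $- \frac{1184602184}{185077725} \approx -6.4006$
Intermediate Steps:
$z = 34948$ ($z = -3 + 34951 = 34948$)
$t{\left(c \right)} = -9167 + 89 c$ ($t{\left(c \right)} = 89 \left(-103 + c\right) = -9167 + 89 c$)
$P{\left(g,E \right)} = - 2 E^{2} + 12 g$ ($P{\left(g,E \right)} = - 2 \left(- 6 g + E^{2}\right) = - 2 \left(E^{2} - 6 g\right) = - 2 E^{2} + 12 g$)
$\frac{z}{-34950} + \frac{P{\left(107,171 \right)}}{t{\left(222 \right)}} = \frac{34948}{-34950} + \frac{- 2 \cdot 171^{2} + 12 \cdot 107}{-9167 + 89 \cdot 222} = 34948 \left(- \frac{1}{34950}\right) + \frac{\left(-2\right) 29241 + 1284}{-9167 + 19758} = - \frac{17474}{17475} + \frac{-58482 + 1284}{10591} = - \frac{17474}{17475} - \frac{57198}{10591} = - \frac{1184602184}{185077725}$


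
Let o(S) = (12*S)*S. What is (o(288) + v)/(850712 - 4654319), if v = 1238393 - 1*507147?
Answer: -1726574/3803607 ≈ -0.45393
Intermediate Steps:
o(S) = 12*S²
v = 731246 (v = 1238393 - 507147 = 731246)
(o(288) + v)/(850712 - 4654319) = (12*288² + 731246)/(850712 - 4654319) = (12*82944 + 731246)/(-3803607) = (995328 + 731246)*(-1/3803607) = 1726574*(-1/3803607) = -1726574/3803607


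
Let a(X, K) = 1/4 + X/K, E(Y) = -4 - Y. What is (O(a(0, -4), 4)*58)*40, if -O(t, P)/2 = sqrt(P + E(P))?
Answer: -9280*I ≈ -9280.0*I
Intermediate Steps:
a(X, K) = 1/4 + X/K (a(X, K) = 1*(1/4) + X/K = 1/4 + X/K)
O(t, P) = -4*I (O(t, P) = -2*sqrt(P + (-4 - P)) = -4*I)
(O(a(0, -4), 4)*58)*40 = (-4*I*58)*40 = -232*I*40 = -9280*I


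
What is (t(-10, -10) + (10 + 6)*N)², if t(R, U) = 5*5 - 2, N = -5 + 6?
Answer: 1521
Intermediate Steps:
N = 1
t(R, U) = 23 (t(R, U) = 25 - 2 = 23)
(t(-10, -10) + (10 + 6)*N)² = (23 + (10 + 6)*1)² = (23 + 16*1)² = (23 + 16)² = 39² = 1521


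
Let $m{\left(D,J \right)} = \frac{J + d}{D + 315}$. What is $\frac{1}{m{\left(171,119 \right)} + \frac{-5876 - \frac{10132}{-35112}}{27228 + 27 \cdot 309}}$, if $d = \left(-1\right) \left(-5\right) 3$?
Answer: $\frac{8430540426}{931891129} \approx 9.0467$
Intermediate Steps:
$d = 15$ ($d = 5 \cdot 3 = 15$)
$m{\left(D,J \right)} = \frac{15 + J}{315 + D}$ ($m{\left(D,J \right)} = \frac{J + 15}{D + 315} = \frac{15 + J}{315 + D}$)
$\frac{1}{m{\left(171,119 \right)} + \frac{-5876 - \frac{10132}{-35112}}{27228 + 27 \cdot 309}} = \frac{1}{\frac{15 + 119}{315 + 171} + \frac{-5876 - \frac{10132}{-35112}}{27228 + 27 \cdot 309}} = \frac{1}{\frac{1}{486} \cdot 134 + \frac{-5876 - - \frac{2533}{8778}}{27228 + 8343}} = \frac{1}{\frac{1}{486} \cdot 134 + \frac{-5876 + \frac{2533}{8778}}{35571}} = \frac{1}{\frac{67}{243} - \frac{51576995}{312242238}} = \frac{1}{\frac{931891129}{8430540426}} = \frac{8430540426}{931891129}$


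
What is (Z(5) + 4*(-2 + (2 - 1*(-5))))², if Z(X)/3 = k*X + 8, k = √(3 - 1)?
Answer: 2386 + 1320*√2 ≈ 4252.8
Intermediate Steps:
k = √2 ≈ 1.4142
Z(X) = 24 + 3*X*√2 (Z(X) = 3*(√2*X + 8) = 3*(X*√2 + 8) = 3*(8 + X*√2) = 24 + 3*X*√2)
(Z(5) + 4*(-2 + (2 - 1*(-5))))² = ((24 + 3*5*√2) + 4*(-2 + (2 - 1*(-5))))² = ((24 + 15*√2) + 4*(-2 + (2 + 5)))² = ((24 + 15*√2) + 4*(-2 + 7))² = ((24 + 15*√2) + 4*5)² = ((24 + 15*√2) + 20)² = (44 + 15*√2)²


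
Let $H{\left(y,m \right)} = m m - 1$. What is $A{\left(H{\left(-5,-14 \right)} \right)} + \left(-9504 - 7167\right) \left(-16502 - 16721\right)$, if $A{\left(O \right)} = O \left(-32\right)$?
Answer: $553854393$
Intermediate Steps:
$H{\left(y,m \right)} = -1 + m^{2}$ ($H{\left(y,m \right)} = m^{2} - 1 = -1 + m^{2}$)
$A{\left(O \right)} = - 32 O$
$A{\left(H{\left(-5,-14 \right)} \right)} + \left(-9504 - 7167\right) \left(-16502 - 16721\right) = - 32 \left(-1 + \left(-14\right)^{2}\right) + \left(-9504 - 7167\right) \left(-16502 - 16721\right) = - 32 \left(-1 + 196\right) - -553860633 = \left(-32\right) 195 + 553860633 = -6240 + 553860633 = 553854393$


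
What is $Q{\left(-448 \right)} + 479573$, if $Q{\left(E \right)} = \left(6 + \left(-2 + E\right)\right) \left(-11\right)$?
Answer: $484457$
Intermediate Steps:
$Q{\left(E \right)} = -44 - 11 E$ ($Q{\left(E \right)} = \left(4 + E\right) \left(-11\right) = -44 - 11 E$)
$Q{\left(-448 \right)} + 479573 = \left(-44 - -4928\right) + 479573 = \left(-44 + 4928\right) + 479573 = 4884 + 479573 = 484457$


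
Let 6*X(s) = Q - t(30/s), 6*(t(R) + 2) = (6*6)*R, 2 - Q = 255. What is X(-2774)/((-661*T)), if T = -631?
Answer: -348047/3471031302 ≈ -0.00010027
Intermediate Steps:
Q = -253 (Q = 2 - 1*255 = 2 - 255 = -253)
t(R) = -2 + 6*R (t(R) = -2 + ((6*6)*R)/6 = -2 + (36*R)/6 = -2 + 6*R)
X(s) = -251/6 - 30/s (X(s) = (-253 - (-2 + 6*(30/s)))/6 = (-253 - (-2 + 180/s))/6 = (-253 + (2 - 180/s))/6 = (-251 - 180/s)/6 = -251/6 - 30/s)
X(-2774)/((-661*T)) = (-251/6 - 30/(-2774))/((-661*(-631))) = (-251/6 - 30*(-1/2774))/417091 = (-251/6 + 15/1387)*(1/417091) = -348047/8322*1/417091 = -348047/3471031302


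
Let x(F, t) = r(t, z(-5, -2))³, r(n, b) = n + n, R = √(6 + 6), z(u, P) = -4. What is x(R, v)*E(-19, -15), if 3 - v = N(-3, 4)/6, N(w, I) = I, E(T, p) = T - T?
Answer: 0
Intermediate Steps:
E(T, p) = 0
R = 2*√3 (R = √12 = 2*√3 ≈ 3.4641)
v = 7/3 (v = 3 - 4/6 = 3 - 1*⅔ = 3 - ⅔ = 7/3 ≈ 2.3333)
r(n, b) = 2*n
x(F, t) = 8*t³ (x(F, t) = (2*t)³ = 8*t³)
x(R, v)*E(-19, -15) = (8*(7/3)³)*0 = (8*(343/27))*0 = (2744/27)*0 = 0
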